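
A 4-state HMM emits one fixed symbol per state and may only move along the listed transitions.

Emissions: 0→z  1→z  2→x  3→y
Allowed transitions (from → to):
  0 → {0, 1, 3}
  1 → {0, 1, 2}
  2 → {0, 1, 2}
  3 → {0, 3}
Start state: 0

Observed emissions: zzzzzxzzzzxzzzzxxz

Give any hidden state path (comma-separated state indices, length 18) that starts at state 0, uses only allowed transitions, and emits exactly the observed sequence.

  [0] z  {0,1}  => 0  start
  [1] z  {0,1}  => 1  0->1 ok
  [2] z  {0,1}  => 0  1->0 ok
  [3] z  {0,1}  => 0  0->0 ok
  [4] z  {0,1}  => 1  0->1 ok
  [5] x  {2}  => 2  1->2 ok
  [6] z  {0,1}  => 0  2->0 ok
  [7] z  {0,1}  => 1  0->1 ok
  [8] z  {0,1}  => 0  1->0 ok
  [9] z  {0,1}  => 1  0->1 ok
  [10] x  {2}  => 2  1->2 ok
  [11] z  {0,1}  => 0  2->0 ok
  [12] z  {0,1}  => 1  0->1 ok
  [13] z  {0,1}  => 0  1->0 ok
  [14] z  {0,1}  => 1  0->1 ok
  [15] x  {2}  => 2  1->2 ok
  [16] x  {2}  => 2  2->2 ok
  [17] z  {0,1}  => 0  2->0 ok

0,1,0,0,1,2,0,1,0,1,2,0,1,0,1,2,2,0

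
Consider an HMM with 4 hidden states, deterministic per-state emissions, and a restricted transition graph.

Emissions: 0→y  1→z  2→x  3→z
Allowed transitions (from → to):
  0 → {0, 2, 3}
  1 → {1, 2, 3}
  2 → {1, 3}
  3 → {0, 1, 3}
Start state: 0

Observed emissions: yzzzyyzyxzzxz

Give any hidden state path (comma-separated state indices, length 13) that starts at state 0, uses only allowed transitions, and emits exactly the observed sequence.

0,3,3,3,0,0,3,0,2,1,1,2,3

  t0 'y' -> {0}, take 0 (start)
  t1 'z' -> {1,3}, take 3 (0->3 ok)
  t2 'z' -> {1,3}, take 3 (3->3 ok)
  t3 'z' -> {1,3}, take 3 (3->3 ok)
  t4 'y' -> {0}, take 0 (3->0 ok)
  t5 'y' -> {0}, take 0 (0->0 ok)
  t6 'z' -> {1,3}, take 3 (0->3 ok)
  t7 'y' -> {0}, take 0 (3->0 ok)
  t8 'x' -> {2}, take 2 (0->2 ok)
  t9 'z' -> {1,3}, take 1 (2->1 ok)
  t10 'z' -> {1,3}, take 1 (1->1 ok)
  t11 'x' -> {2}, take 2 (1->2 ok)
  t12 'z' -> {1,3}, take 3 (2->3 ok)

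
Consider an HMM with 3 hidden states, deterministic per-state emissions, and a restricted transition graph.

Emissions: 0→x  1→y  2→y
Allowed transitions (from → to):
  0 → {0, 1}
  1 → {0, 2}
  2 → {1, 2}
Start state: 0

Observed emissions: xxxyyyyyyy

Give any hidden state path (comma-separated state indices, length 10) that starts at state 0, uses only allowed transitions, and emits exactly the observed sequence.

0,0,0,1,2,1,2,1,2,2

  pos 0: x in {0}, choose 0; start
  pos 1: x in {0}, choose 0; 0->0 ok
  pos 2: x in {0}, choose 0; 0->0 ok
  pos 3: y in {1,2}, choose 1; 0->1 ok
  pos 4: y in {1,2}, choose 2; 1->2 ok
  pos 5: y in {1,2}, choose 1; 2->1 ok
  pos 6: y in {1,2}, choose 2; 1->2 ok
  pos 7: y in {1,2}, choose 1; 2->1 ok
  pos 8: y in {1,2}, choose 2; 1->2 ok
  pos 9: y in {1,2}, choose 2; 2->2 ok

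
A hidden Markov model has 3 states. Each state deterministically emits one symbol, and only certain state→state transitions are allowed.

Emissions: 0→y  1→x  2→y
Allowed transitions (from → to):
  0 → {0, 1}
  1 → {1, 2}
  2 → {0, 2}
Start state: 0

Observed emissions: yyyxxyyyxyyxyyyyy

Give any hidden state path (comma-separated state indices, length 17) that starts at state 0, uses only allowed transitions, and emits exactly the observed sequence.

0,0,0,1,1,2,2,0,1,2,0,1,2,2,2,0,0

  [0] y  {0,2}  => 0  start
  [1] y  {0,2}  => 0  0->0 ok
  [2] y  {0,2}  => 0  0->0 ok
  [3] x  {1}  => 1  0->1 ok
  [4] x  {1}  => 1  1->1 ok
  [5] y  {0,2}  => 2  1->2 ok
  [6] y  {0,2}  => 2  2->2 ok
  [7] y  {0,2}  => 0  2->0 ok
  [8] x  {1}  => 1  0->1 ok
  [9] y  {0,2}  => 2  1->2 ok
  [10] y  {0,2}  => 0  2->0 ok
  [11] x  {1}  => 1  0->1 ok
  [12] y  {0,2}  => 2  1->2 ok
  [13] y  {0,2}  => 2  2->2 ok
  [14] y  {0,2}  => 2  2->2 ok
  [15] y  {0,2}  => 0  2->0 ok
  [16] y  {0,2}  => 0  0->0 ok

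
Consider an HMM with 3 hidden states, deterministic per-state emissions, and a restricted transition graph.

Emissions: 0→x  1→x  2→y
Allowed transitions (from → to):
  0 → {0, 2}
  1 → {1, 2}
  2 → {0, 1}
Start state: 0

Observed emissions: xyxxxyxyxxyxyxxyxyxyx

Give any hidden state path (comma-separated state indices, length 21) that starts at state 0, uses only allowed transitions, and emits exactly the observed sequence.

0,2,1,1,1,2,0,2,0,0,2,0,2,1,1,2,0,2,1,2,1

  [0] x  {0,1}  => 0  start
  [1] y  {2}  => 2  0->2 ok
  [2] x  {0,1}  => 1  2->1 ok
  [3] x  {0,1}  => 1  1->1 ok
  [4] x  {0,1}  => 1  1->1 ok
  [5] y  {2}  => 2  1->2 ok
  [6] x  {0,1}  => 0  2->0 ok
  [7] y  {2}  => 2  0->2 ok
  [8] x  {0,1}  => 0  2->0 ok
  [9] x  {0,1}  => 0  0->0 ok
  [10] y  {2}  => 2  0->2 ok
  [11] x  {0,1}  => 0  2->0 ok
  [12] y  {2}  => 2  0->2 ok
  [13] x  {0,1}  => 1  2->1 ok
  [14] x  {0,1}  => 1  1->1 ok
  [15] y  {2}  => 2  1->2 ok
  [16] x  {0,1}  => 0  2->0 ok
  [17] y  {2}  => 2  0->2 ok
  [18] x  {0,1}  => 1  2->1 ok
  [19] y  {2}  => 2  1->2 ok
  [20] x  {0,1}  => 1  2->1 ok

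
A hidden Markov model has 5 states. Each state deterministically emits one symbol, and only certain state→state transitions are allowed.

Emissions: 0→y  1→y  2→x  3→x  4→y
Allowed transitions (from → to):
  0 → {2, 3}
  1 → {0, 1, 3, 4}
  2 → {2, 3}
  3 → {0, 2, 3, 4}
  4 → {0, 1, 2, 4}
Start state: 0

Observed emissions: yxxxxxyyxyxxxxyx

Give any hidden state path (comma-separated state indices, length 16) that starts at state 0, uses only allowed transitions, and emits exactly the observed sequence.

0,2,2,2,2,3,4,0,3,4,2,2,2,3,0,3

  t0 'y' -> {0,1,4}, take 0 (start)
  t1 'x' -> {2,3}, take 2 (0->2 ok)
  t2 'x' -> {2,3}, take 2 (2->2 ok)
  t3 'x' -> {2,3}, take 2 (2->2 ok)
  t4 'x' -> {2,3}, take 2 (2->2 ok)
  t5 'x' -> {2,3}, take 3 (2->3 ok)
  t6 'y' -> {0,1,4}, take 4 (3->4 ok)
  t7 'y' -> {0,1,4}, take 0 (4->0 ok)
  t8 'x' -> {2,3}, take 3 (0->3 ok)
  t9 'y' -> {0,1,4}, take 4 (3->4 ok)
  t10 'x' -> {2,3}, take 2 (4->2 ok)
  t11 'x' -> {2,3}, take 2 (2->2 ok)
  t12 'x' -> {2,3}, take 2 (2->2 ok)
  t13 'x' -> {2,3}, take 3 (2->3 ok)
  t14 'y' -> {0,1,4}, take 0 (3->0 ok)
  t15 'x' -> {2,3}, take 3 (0->3 ok)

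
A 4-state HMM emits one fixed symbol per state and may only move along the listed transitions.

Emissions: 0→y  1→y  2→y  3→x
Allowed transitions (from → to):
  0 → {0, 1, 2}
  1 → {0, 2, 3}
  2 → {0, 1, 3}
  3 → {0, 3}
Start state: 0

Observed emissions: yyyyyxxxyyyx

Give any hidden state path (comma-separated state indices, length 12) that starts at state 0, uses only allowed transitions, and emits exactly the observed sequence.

  [0] y  {0,1,2}  => 0  start
  [1] y  {0,1,2}  => 2  0->2 ok
  [2] y  {0,1,2}  => 0  2->0 ok
  [3] y  {0,1,2}  => 2  0->2 ok
  [4] y  {0,1,2}  => 1  2->1 ok
  [5] x  {3}  => 3  1->3 ok
  [6] x  {3}  => 3  3->3 ok
  [7] x  {3}  => 3  3->3 ok
  [8] y  {0,1,2}  => 0  3->0 ok
  [9] y  {0,1,2}  => 2  0->2 ok
  [10] y  {0,1,2}  => 1  2->1 ok
  [11] x  {3}  => 3  1->3 ok

0,2,0,2,1,3,3,3,0,2,1,3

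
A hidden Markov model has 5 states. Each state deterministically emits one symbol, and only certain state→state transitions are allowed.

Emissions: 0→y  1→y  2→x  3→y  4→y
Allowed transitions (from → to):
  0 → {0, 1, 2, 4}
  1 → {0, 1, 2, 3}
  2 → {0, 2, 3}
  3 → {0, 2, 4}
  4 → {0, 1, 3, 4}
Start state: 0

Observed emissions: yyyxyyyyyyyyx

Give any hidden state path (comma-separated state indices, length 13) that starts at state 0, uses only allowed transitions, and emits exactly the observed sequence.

0,4,1,2,3,4,0,0,1,1,1,1,2

  0: obs=y cand={0,1,3,4} pick 0 [start]
  1: obs=y cand={0,1,3,4} pick 4 [0->4 ok]
  2: obs=y cand={0,1,3,4} pick 1 [4->1 ok]
  3: obs=x cand={2} pick 2 [1->2 ok]
  4: obs=y cand={0,1,3,4} pick 3 [2->3 ok]
  5: obs=y cand={0,1,3,4} pick 4 [3->4 ok]
  6: obs=y cand={0,1,3,4} pick 0 [4->0 ok]
  7: obs=y cand={0,1,3,4} pick 0 [0->0 ok]
  8: obs=y cand={0,1,3,4} pick 1 [0->1 ok]
  9: obs=y cand={0,1,3,4} pick 1 [1->1 ok]
  10: obs=y cand={0,1,3,4} pick 1 [1->1 ok]
  11: obs=y cand={0,1,3,4} pick 1 [1->1 ok]
  12: obs=x cand={2} pick 2 [1->2 ok]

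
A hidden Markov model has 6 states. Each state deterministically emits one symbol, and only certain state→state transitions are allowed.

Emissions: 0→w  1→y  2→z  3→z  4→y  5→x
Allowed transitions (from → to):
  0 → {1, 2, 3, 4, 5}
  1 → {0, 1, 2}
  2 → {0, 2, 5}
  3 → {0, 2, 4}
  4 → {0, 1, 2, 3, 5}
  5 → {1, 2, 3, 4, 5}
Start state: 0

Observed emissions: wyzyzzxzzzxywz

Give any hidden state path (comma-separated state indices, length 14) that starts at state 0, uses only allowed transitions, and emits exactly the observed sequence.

0,4,3,4,3,2,5,3,2,2,5,1,0,2

  t0 'w' -> {0}, take 0 (start)
  t1 'y' -> {1,4}, take 4 (0->4 ok)
  t2 'z' -> {2,3}, take 3 (4->3 ok)
  t3 'y' -> {1,4}, take 4 (3->4 ok)
  t4 'z' -> {2,3}, take 3 (4->3 ok)
  t5 'z' -> {2,3}, take 2 (3->2 ok)
  t6 'x' -> {5}, take 5 (2->5 ok)
  t7 'z' -> {2,3}, take 3 (5->3 ok)
  t8 'z' -> {2,3}, take 2 (3->2 ok)
  t9 'z' -> {2,3}, take 2 (2->2 ok)
  t10 'x' -> {5}, take 5 (2->5 ok)
  t11 'y' -> {1,4}, take 1 (5->1 ok)
  t12 'w' -> {0}, take 0 (1->0 ok)
  t13 'z' -> {2,3}, take 2 (0->2 ok)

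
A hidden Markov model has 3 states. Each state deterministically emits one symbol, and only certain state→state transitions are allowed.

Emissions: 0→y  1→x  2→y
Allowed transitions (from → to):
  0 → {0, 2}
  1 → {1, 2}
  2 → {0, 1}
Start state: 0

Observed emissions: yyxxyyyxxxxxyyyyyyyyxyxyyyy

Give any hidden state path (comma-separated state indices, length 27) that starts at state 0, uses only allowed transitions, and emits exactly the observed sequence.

0,2,1,1,2,0,2,1,1,1,1,1,2,0,0,0,0,0,0,2,1,2,1,2,0,2,0

  [0] y  {0,2}  => 0  start
  [1] y  {0,2}  => 2  0->2 ok
  [2] x  {1}  => 1  2->1 ok
  [3] x  {1}  => 1  1->1 ok
  [4] y  {0,2}  => 2  1->2 ok
  [5] y  {0,2}  => 0  2->0 ok
  [6] y  {0,2}  => 2  0->2 ok
  [7] x  {1}  => 1  2->1 ok
  [8] x  {1}  => 1  1->1 ok
  [9] x  {1}  => 1  1->1 ok
  [10] x  {1}  => 1  1->1 ok
  [11] x  {1}  => 1  1->1 ok
  [12] y  {0,2}  => 2  1->2 ok
  [13] y  {0,2}  => 0  2->0 ok
  [14] y  {0,2}  => 0  0->0 ok
  [15] y  {0,2}  => 0  0->0 ok
  [16] y  {0,2}  => 0  0->0 ok
  [17] y  {0,2}  => 0  0->0 ok
  [18] y  {0,2}  => 0  0->0 ok
  [19] y  {0,2}  => 2  0->2 ok
  [20] x  {1}  => 1  2->1 ok
  [21] y  {0,2}  => 2  1->2 ok
  [22] x  {1}  => 1  2->1 ok
  [23] y  {0,2}  => 2  1->2 ok
  [24] y  {0,2}  => 0  2->0 ok
  [25] y  {0,2}  => 2  0->2 ok
  [26] y  {0,2}  => 0  2->0 ok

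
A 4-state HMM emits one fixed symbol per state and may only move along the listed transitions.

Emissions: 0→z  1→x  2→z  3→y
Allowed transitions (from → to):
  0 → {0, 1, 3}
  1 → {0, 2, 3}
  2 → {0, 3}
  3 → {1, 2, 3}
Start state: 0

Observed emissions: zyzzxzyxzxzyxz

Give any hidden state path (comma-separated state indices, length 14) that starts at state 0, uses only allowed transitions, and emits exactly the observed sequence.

  0: obs=z cand={0,2} pick 0 [start]
  1: obs=y cand={3} pick 3 [0->3 ok]
  2: obs=z cand={0,2} pick 2 [3->2 ok]
  3: obs=z cand={0,2} pick 0 [2->0 ok]
  4: obs=x cand={1} pick 1 [0->1 ok]
  5: obs=z cand={0,2} pick 2 [1->2 ok]
  6: obs=y cand={3} pick 3 [2->3 ok]
  7: obs=x cand={1} pick 1 [3->1 ok]
  8: obs=z cand={0,2} pick 0 [1->0 ok]
  9: obs=x cand={1} pick 1 [0->1 ok]
  10: obs=z cand={0,2} pick 2 [1->2 ok]
  11: obs=y cand={3} pick 3 [2->3 ok]
  12: obs=x cand={1} pick 1 [3->1 ok]
  13: obs=z cand={0,2} pick 2 [1->2 ok]

0,3,2,0,1,2,3,1,0,1,2,3,1,2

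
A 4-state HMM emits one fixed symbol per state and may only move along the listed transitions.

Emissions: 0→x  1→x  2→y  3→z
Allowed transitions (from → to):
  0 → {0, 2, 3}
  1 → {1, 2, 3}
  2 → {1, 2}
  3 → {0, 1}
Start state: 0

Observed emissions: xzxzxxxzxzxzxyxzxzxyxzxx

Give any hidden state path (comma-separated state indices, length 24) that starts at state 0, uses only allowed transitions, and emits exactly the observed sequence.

0,3,1,3,0,0,0,3,0,3,1,3,1,2,1,3,0,3,0,2,1,3,1,1

  0: obs=x cand={0,1} pick 0 [start]
  1: obs=z cand={3} pick 3 [0->3 ok]
  2: obs=x cand={0,1} pick 1 [3->1 ok]
  3: obs=z cand={3} pick 3 [1->3 ok]
  4: obs=x cand={0,1} pick 0 [3->0 ok]
  5: obs=x cand={0,1} pick 0 [0->0 ok]
  6: obs=x cand={0,1} pick 0 [0->0 ok]
  7: obs=z cand={3} pick 3 [0->3 ok]
  8: obs=x cand={0,1} pick 0 [3->0 ok]
  9: obs=z cand={3} pick 3 [0->3 ok]
  10: obs=x cand={0,1} pick 1 [3->1 ok]
  11: obs=z cand={3} pick 3 [1->3 ok]
  12: obs=x cand={0,1} pick 1 [3->1 ok]
  13: obs=y cand={2} pick 2 [1->2 ok]
  14: obs=x cand={0,1} pick 1 [2->1 ok]
  15: obs=z cand={3} pick 3 [1->3 ok]
  16: obs=x cand={0,1} pick 0 [3->0 ok]
  17: obs=z cand={3} pick 3 [0->3 ok]
  18: obs=x cand={0,1} pick 0 [3->0 ok]
  19: obs=y cand={2} pick 2 [0->2 ok]
  20: obs=x cand={0,1} pick 1 [2->1 ok]
  21: obs=z cand={3} pick 3 [1->3 ok]
  22: obs=x cand={0,1} pick 1 [3->1 ok]
  23: obs=x cand={0,1} pick 1 [1->1 ok]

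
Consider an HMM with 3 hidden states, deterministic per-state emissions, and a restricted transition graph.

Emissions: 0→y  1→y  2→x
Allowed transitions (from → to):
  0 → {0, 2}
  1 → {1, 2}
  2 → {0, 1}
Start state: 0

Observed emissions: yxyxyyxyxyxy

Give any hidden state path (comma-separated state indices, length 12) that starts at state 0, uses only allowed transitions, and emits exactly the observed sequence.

  pos 0: y in {0,1}, choose 0; start
  pos 1: x in {2}, choose 2; 0->2 ok
  pos 2: y in {0,1}, choose 0; 2->0 ok
  pos 3: x in {2}, choose 2; 0->2 ok
  pos 4: y in {0,1}, choose 1; 2->1 ok
  pos 5: y in {0,1}, choose 1; 1->1 ok
  pos 6: x in {2}, choose 2; 1->2 ok
  pos 7: y in {0,1}, choose 0; 2->0 ok
  pos 8: x in {2}, choose 2; 0->2 ok
  pos 9: y in {0,1}, choose 0; 2->0 ok
  pos 10: x in {2}, choose 2; 0->2 ok
  pos 11: y in {0,1}, choose 1; 2->1 ok

0,2,0,2,1,1,2,0,2,0,2,1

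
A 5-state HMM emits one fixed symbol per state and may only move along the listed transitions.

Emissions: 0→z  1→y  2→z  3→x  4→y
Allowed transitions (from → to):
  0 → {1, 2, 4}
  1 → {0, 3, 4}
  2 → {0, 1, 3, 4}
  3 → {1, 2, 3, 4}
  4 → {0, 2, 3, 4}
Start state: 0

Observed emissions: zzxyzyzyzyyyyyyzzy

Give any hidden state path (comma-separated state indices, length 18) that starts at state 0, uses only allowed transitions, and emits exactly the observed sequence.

0,2,3,1,0,4,2,4,2,4,4,4,4,4,4,2,0,1

  0: obs=z cand={0,2} pick 0 [start]
  1: obs=z cand={0,2} pick 2 [0->2 ok]
  2: obs=x cand={3} pick 3 [2->3 ok]
  3: obs=y cand={1,4} pick 1 [3->1 ok]
  4: obs=z cand={0,2} pick 0 [1->0 ok]
  5: obs=y cand={1,4} pick 4 [0->4 ok]
  6: obs=z cand={0,2} pick 2 [4->2 ok]
  7: obs=y cand={1,4} pick 4 [2->4 ok]
  8: obs=z cand={0,2} pick 2 [4->2 ok]
  9: obs=y cand={1,4} pick 4 [2->4 ok]
  10: obs=y cand={1,4} pick 4 [4->4 ok]
  11: obs=y cand={1,4} pick 4 [4->4 ok]
  12: obs=y cand={1,4} pick 4 [4->4 ok]
  13: obs=y cand={1,4} pick 4 [4->4 ok]
  14: obs=y cand={1,4} pick 4 [4->4 ok]
  15: obs=z cand={0,2} pick 2 [4->2 ok]
  16: obs=z cand={0,2} pick 0 [2->0 ok]
  17: obs=y cand={1,4} pick 1 [0->1 ok]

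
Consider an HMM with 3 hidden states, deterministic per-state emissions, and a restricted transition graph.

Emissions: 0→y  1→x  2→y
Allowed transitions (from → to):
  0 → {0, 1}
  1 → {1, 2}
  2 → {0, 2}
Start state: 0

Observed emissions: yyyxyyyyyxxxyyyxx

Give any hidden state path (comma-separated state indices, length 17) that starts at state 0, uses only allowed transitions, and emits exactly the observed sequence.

  0: obs=y cand={0,2} pick 0 [start]
  1: obs=y cand={0,2} pick 0 [0->0 ok]
  2: obs=y cand={0,2} pick 0 [0->0 ok]
  3: obs=x cand={1} pick 1 [0->1 ok]
  4: obs=y cand={0,2} pick 2 [1->2 ok]
  5: obs=y cand={0,2} pick 2 [2->2 ok]
  6: obs=y cand={0,2} pick 2 [2->2 ok]
  7: obs=y cand={0,2} pick 2 [2->2 ok]
  8: obs=y cand={0,2} pick 0 [2->0 ok]
  9: obs=x cand={1} pick 1 [0->1 ok]
  10: obs=x cand={1} pick 1 [1->1 ok]
  11: obs=x cand={1} pick 1 [1->1 ok]
  12: obs=y cand={0,2} pick 2 [1->2 ok]
  13: obs=y cand={0,2} pick 2 [2->2 ok]
  14: obs=y cand={0,2} pick 0 [2->0 ok]
  15: obs=x cand={1} pick 1 [0->1 ok]
  16: obs=x cand={1} pick 1 [1->1 ok]

0,0,0,1,2,2,2,2,0,1,1,1,2,2,0,1,1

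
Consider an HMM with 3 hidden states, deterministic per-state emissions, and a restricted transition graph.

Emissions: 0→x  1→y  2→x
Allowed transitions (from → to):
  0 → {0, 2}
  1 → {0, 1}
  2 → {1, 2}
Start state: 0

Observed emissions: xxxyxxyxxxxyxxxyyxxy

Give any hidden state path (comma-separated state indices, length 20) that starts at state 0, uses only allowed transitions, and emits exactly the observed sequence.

  pos 0: x in {0,2}, choose 0; start
  pos 1: x in {0,2}, choose 2; 0->2 ok
  pos 2: x in {0,2}, choose 2; 2->2 ok
  pos 3: y in {1}, choose 1; 2->1 ok
  pos 4: x in {0,2}, choose 0; 1->0 ok
  pos 5: x in {0,2}, choose 2; 0->2 ok
  pos 6: y in {1}, choose 1; 2->1 ok
  pos 7: x in {0,2}, choose 0; 1->0 ok
  pos 8: x in {0,2}, choose 0; 0->0 ok
  pos 9: x in {0,2}, choose 2; 0->2 ok
  pos 10: x in {0,2}, choose 2; 2->2 ok
  pos 11: y in {1}, choose 1; 2->1 ok
  pos 12: x in {0,2}, choose 0; 1->0 ok
  pos 13: x in {0,2}, choose 0; 0->0 ok
  pos 14: x in {0,2}, choose 2; 0->2 ok
  pos 15: y in {1}, choose 1; 2->1 ok
  pos 16: y in {1}, choose 1; 1->1 ok
  pos 17: x in {0,2}, choose 0; 1->0 ok
  pos 18: x in {0,2}, choose 2; 0->2 ok
  pos 19: y in {1}, choose 1; 2->1 ok

0,2,2,1,0,2,1,0,0,2,2,1,0,0,2,1,1,0,2,1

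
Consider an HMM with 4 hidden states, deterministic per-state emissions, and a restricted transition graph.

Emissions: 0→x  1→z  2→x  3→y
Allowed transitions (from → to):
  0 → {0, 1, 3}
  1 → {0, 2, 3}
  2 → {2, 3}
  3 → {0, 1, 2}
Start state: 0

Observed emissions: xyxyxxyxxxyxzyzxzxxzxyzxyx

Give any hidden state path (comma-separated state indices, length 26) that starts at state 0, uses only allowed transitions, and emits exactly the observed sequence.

0,3,2,3,2,2,3,2,2,2,3,0,1,3,1,0,1,0,0,1,2,3,1,0,3,2

  [0] x  {0,2}  => 0  start
  [1] y  {3}  => 3  0->3 ok
  [2] x  {0,2}  => 2  3->2 ok
  [3] y  {3}  => 3  2->3 ok
  [4] x  {0,2}  => 2  3->2 ok
  [5] x  {0,2}  => 2  2->2 ok
  [6] y  {3}  => 3  2->3 ok
  [7] x  {0,2}  => 2  3->2 ok
  [8] x  {0,2}  => 2  2->2 ok
  [9] x  {0,2}  => 2  2->2 ok
  [10] y  {3}  => 3  2->3 ok
  [11] x  {0,2}  => 0  3->0 ok
  [12] z  {1}  => 1  0->1 ok
  [13] y  {3}  => 3  1->3 ok
  [14] z  {1}  => 1  3->1 ok
  [15] x  {0,2}  => 0  1->0 ok
  [16] z  {1}  => 1  0->1 ok
  [17] x  {0,2}  => 0  1->0 ok
  [18] x  {0,2}  => 0  0->0 ok
  [19] z  {1}  => 1  0->1 ok
  [20] x  {0,2}  => 2  1->2 ok
  [21] y  {3}  => 3  2->3 ok
  [22] z  {1}  => 1  3->1 ok
  [23] x  {0,2}  => 0  1->0 ok
  [24] y  {3}  => 3  0->3 ok
  [25] x  {0,2}  => 2  3->2 ok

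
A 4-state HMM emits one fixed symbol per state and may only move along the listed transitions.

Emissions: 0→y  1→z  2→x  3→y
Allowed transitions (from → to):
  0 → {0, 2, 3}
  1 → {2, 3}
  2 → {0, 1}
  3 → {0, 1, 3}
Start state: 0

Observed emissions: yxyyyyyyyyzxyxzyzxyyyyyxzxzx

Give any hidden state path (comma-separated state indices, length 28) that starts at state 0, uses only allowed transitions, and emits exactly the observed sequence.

0,2,0,3,3,0,3,0,0,3,1,2,0,2,1,3,1,2,0,3,0,3,0,2,1,2,1,2

  pos 0: y in {0,3}, choose 0; start
  pos 1: x in {2}, choose 2; 0->2 ok
  pos 2: y in {0,3}, choose 0; 2->0 ok
  pos 3: y in {0,3}, choose 3; 0->3 ok
  pos 4: y in {0,3}, choose 3; 3->3 ok
  pos 5: y in {0,3}, choose 0; 3->0 ok
  pos 6: y in {0,3}, choose 3; 0->3 ok
  pos 7: y in {0,3}, choose 0; 3->0 ok
  pos 8: y in {0,3}, choose 0; 0->0 ok
  pos 9: y in {0,3}, choose 3; 0->3 ok
  pos 10: z in {1}, choose 1; 3->1 ok
  pos 11: x in {2}, choose 2; 1->2 ok
  pos 12: y in {0,3}, choose 0; 2->0 ok
  pos 13: x in {2}, choose 2; 0->2 ok
  pos 14: z in {1}, choose 1; 2->1 ok
  pos 15: y in {0,3}, choose 3; 1->3 ok
  pos 16: z in {1}, choose 1; 3->1 ok
  pos 17: x in {2}, choose 2; 1->2 ok
  pos 18: y in {0,3}, choose 0; 2->0 ok
  pos 19: y in {0,3}, choose 3; 0->3 ok
  pos 20: y in {0,3}, choose 0; 3->0 ok
  pos 21: y in {0,3}, choose 3; 0->3 ok
  pos 22: y in {0,3}, choose 0; 3->0 ok
  pos 23: x in {2}, choose 2; 0->2 ok
  pos 24: z in {1}, choose 1; 2->1 ok
  pos 25: x in {2}, choose 2; 1->2 ok
  pos 26: z in {1}, choose 1; 2->1 ok
  pos 27: x in {2}, choose 2; 1->2 ok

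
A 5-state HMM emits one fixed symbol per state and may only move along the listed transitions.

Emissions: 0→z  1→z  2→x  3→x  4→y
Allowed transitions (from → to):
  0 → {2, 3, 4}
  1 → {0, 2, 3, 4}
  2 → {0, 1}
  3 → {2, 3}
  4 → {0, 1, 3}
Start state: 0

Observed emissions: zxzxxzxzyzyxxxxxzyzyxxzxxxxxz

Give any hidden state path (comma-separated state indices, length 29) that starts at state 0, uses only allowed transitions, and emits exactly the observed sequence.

  pos 0: z in {0,1}, choose 0; start
  pos 1: x in {2,3}, choose 2; 0->2 ok
  pos 2: z in {0,1}, choose 0; 2->0 ok
  pos 3: x in {2,3}, choose 3; 0->3 ok
  pos 4: x in {2,3}, choose 2; 3->2 ok
  pos 5: z in {0,1}, choose 1; 2->1 ok
  pos 6: x in {2,3}, choose 2; 1->2 ok
  pos 7: z in {0,1}, choose 1; 2->1 ok
  pos 8: y in {4}, choose 4; 1->4 ok
  pos 9: z in {0,1}, choose 0; 4->0 ok
  pos 10: y in {4}, choose 4; 0->4 ok
  pos 11: x in {2,3}, choose 3; 4->3 ok
  pos 12: x in {2,3}, choose 3; 3->3 ok
  pos 13: x in {2,3}, choose 3; 3->3 ok
  pos 14: x in {2,3}, choose 3; 3->3 ok
  pos 15: x in {2,3}, choose 2; 3->2 ok
  pos 16: z in {0,1}, choose 1; 2->1 ok
  pos 17: y in {4}, choose 4; 1->4 ok
  pos 18: z in {0,1}, choose 0; 4->0 ok
  pos 19: y in {4}, choose 4; 0->4 ok
  pos 20: x in {2,3}, choose 3; 4->3 ok
  pos 21: x in {2,3}, choose 2; 3->2 ok
  pos 22: z in {0,1}, choose 0; 2->0 ok
  pos 23: x in {2,3}, choose 3; 0->3 ok
  pos 24: x in {2,3}, choose 3; 3->3 ok
  pos 25: x in {2,3}, choose 3; 3->3 ok
  pos 26: x in {2,3}, choose 3; 3->3 ok
  pos 27: x in {2,3}, choose 2; 3->2 ok
  pos 28: z in {0,1}, choose 1; 2->1 ok

0,2,0,3,2,1,2,1,4,0,4,3,3,3,3,2,1,4,0,4,3,2,0,3,3,3,3,2,1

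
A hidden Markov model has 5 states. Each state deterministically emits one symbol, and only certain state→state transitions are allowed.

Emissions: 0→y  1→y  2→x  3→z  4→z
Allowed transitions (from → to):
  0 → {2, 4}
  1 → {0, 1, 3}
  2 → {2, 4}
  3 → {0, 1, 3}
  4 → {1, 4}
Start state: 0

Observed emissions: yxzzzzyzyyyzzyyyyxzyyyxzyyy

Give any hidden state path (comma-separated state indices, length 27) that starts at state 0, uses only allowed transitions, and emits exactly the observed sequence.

0,2,4,4,4,4,1,3,1,1,1,3,3,1,1,1,0,2,4,1,1,0,2,4,1,1,0

  t0 'y' -> {0,1}, take 0 (start)
  t1 'x' -> {2}, take 2 (0->2 ok)
  t2 'z' -> {3,4}, take 4 (2->4 ok)
  t3 'z' -> {3,4}, take 4 (4->4 ok)
  t4 'z' -> {3,4}, take 4 (4->4 ok)
  t5 'z' -> {3,4}, take 4 (4->4 ok)
  t6 'y' -> {0,1}, take 1 (4->1 ok)
  t7 'z' -> {3,4}, take 3 (1->3 ok)
  t8 'y' -> {0,1}, take 1 (3->1 ok)
  t9 'y' -> {0,1}, take 1 (1->1 ok)
  t10 'y' -> {0,1}, take 1 (1->1 ok)
  t11 'z' -> {3,4}, take 3 (1->3 ok)
  t12 'z' -> {3,4}, take 3 (3->3 ok)
  t13 'y' -> {0,1}, take 1 (3->1 ok)
  t14 'y' -> {0,1}, take 1 (1->1 ok)
  t15 'y' -> {0,1}, take 1 (1->1 ok)
  t16 'y' -> {0,1}, take 0 (1->0 ok)
  t17 'x' -> {2}, take 2 (0->2 ok)
  t18 'z' -> {3,4}, take 4 (2->4 ok)
  t19 'y' -> {0,1}, take 1 (4->1 ok)
  t20 'y' -> {0,1}, take 1 (1->1 ok)
  t21 'y' -> {0,1}, take 0 (1->0 ok)
  t22 'x' -> {2}, take 2 (0->2 ok)
  t23 'z' -> {3,4}, take 4 (2->4 ok)
  t24 'y' -> {0,1}, take 1 (4->1 ok)
  t25 'y' -> {0,1}, take 1 (1->1 ok)
  t26 'y' -> {0,1}, take 0 (1->0 ok)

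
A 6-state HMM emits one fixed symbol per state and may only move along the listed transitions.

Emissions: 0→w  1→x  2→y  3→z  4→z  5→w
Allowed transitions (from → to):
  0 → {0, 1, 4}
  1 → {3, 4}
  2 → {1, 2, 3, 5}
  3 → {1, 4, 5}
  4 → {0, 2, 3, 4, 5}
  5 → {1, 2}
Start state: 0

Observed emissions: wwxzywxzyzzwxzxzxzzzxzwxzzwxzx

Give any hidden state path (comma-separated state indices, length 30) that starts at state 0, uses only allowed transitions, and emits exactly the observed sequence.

0,0,1,4,2,5,1,4,2,3,4,0,1,3,1,3,1,3,4,3,1,3,5,1,3,4,0,1,3,1

  pos 0: w in {0,5}, choose 0; start
  pos 1: w in {0,5}, choose 0; 0->0 ok
  pos 2: x in {1}, choose 1; 0->1 ok
  pos 3: z in {3,4}, choose 4; 1->4 ok
  pos 4: y in {2}, choose 2; 4->2 ok
  pos 5: w in {0,5}, choose 5; 2->5 ok
  pos 6: x in {1}, choose 1; 5->1 ok
  pos 7: z in {3,4}, choose 4; 1->4 ok
  pos 8: y in {2}, choose 2; 4->2 ok
  pos 9: z in {3,4}, choose 3; 2->3 ok
  pos 10: z in {3,4}, choose 4; 3->4 ok
  pos 11: w in {0,5}, choose 0; 4->0 ok
  pos 12: x in {1}, choose 1; 0->1 ok
  pos 13: z in {3,4}, choose 3; 1->3 ok
  pos 14: x in {1}, choose 1; 3->1 ok
  pos 15: z in {3,4}, choose 3; 1->3 ok
  pos 16: x in {1}, choose 1; 3->1 ok
  pos 17: z in {3,4}, choose 3; 1->3 ok
  pos 18: z in {3,4}, choose 4; 3->4 ok
  pos 19: z in {3,4}, choose 3; 4->3 ok
  pos 20: x in {1}, choose 1; 3->1 ok
  pos 21: z in {3,4}, choose 3; 1->3 ok
  pos 22: w in {0,5}, choose 5; 3->5 ok
  pos 23: x in {1}, choose 1; 5->1 ok
  pos 24: z in {3,4}, choose 3; 1->3 ok
  pos 25: z in {3,4}, choose 4; 3->4 ok
  pos 26: w in {0,5}, choose 0; 4->0 ok
  pos 27: x in {1}, choose 1; 0->1 ok
  pos 28: z in {3,4}, choose 3; 1->3 ok
  pos 29: x in {1}, choose 1; 3->1 ok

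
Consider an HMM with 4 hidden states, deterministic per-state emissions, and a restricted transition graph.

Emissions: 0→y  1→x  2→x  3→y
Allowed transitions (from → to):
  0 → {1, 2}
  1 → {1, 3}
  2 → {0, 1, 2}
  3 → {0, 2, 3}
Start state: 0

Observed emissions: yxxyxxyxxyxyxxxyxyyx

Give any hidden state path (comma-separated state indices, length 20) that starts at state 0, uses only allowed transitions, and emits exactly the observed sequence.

0,2,2,0,1,1,3,2,2,0,1,3,2,2,2,0,1,3,0,2

  pos 0: y in {0,3}, choose 0; start
  pos 1: x in {1,2}, choose 2; 0->2 ok
  pos 2: x in {1,2}, choose 2; 2->2 ok
  pos 3: y in {0,3}, choose 0; 2->0 ok
  pos 4: x in {1,2}, choose 1; 0->1 ok
  pos 5: x in {1,2}, choose 1; 1->1 ok
  pos 6: y in {0,3}, choose 3; 1->3 ok
  pos 7: x in {1,2}, choose 2; 3->2 ok
  pos 8: x in {1,2}, choose 2; 2->2 ok
  pos 9: y in {0,3}, choose 0; 2->0 ok
  pos 10: x in {1,2}, choose 1; 0->1 ok
  pos 11: y in {0,3}, choose 3; 1->3 ok
  pos 12: x in {1,2}, choose 2; 3->2 ok
  pos 13: x in {1,2}, choose 2; 2->2 ok
  pos 14: x in {1,2}, choose 2; 2->2 ok
  pos 15: y in {0,3}, choose 0; 2->0 ok
  pos 16: x in {1,2}, choose 1; 0->1 ok
  pos 17: y in {0,3}, choose 3; 1->3 ok
  pos 18: y in {0,3}, choose 0; 3->0 ok
  pos 19: x in {1,2}, choose 2; 0->2 ok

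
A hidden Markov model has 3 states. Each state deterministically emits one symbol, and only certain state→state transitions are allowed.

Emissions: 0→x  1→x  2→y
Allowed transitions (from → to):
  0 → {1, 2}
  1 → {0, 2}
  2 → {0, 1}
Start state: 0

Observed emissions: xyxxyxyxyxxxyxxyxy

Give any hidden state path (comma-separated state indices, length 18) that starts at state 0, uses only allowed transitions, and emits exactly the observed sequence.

0,2,1,0,2,0,2,1,2,1,0,1,2,0,1,2,1,2

  t0 'x' -> {0,1}, take 0 (start)
  t1 'y' -> {2}, take 2 (0->2 ok)
  t2 'x' -> {0,1}, take 1 (2->1 ok)
  t3 'x' -> {0,1}, take 0 (1->0 ok)
  t4 'y' -> {2}, take 2 (0->2 ok)
  t5 'x' -> {0,1}, take 0 (2->0 ok)
  t6 'y' -> {2}, take 2 (0->2 ok)
  t7 'x' -> {0,1}, take 1 (2->1 ok)
  t8 'y' -> {2}, take 2 (1->2 ok)
  t9 'x' -> {0,1}, take 1 (2->1 ok)
  t10 'x' -> {0,1}, take 0 (1->0 ok)
  t11 'x' -> {0,1}, take 1 (0->1 ok)
  t12 'y' -> {2}, take 2 (1->2 ok)
  t13 'x' -> {0,1}, take 0 (2->0 ok)
  t14 'x' -> {0,1}, take 1 (0->1 ok)
  t15 'y' -> {2}, take 2 (1->2 ok)
  t16 'x' -> {0,1}, take 1 (2->1 ok)
  t17 'y' -> {2}, take 2 (1->2 ok)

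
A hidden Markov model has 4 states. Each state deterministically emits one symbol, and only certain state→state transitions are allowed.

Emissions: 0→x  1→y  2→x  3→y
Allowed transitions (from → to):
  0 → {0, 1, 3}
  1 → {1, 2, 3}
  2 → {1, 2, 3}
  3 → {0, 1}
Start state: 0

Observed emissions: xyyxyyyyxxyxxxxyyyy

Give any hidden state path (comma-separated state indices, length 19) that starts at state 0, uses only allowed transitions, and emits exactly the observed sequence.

0,3,1,2,3,1,1,3,0,0,1,2,2,2,2,1,1,1,3

  pos 0: x in {0,2}, choose 0; start
  pos 1: y in {1,3}, choose 3; 0->3 ok
  pos 2: y in {1,3}, choose 1; 3->1 ok
  pos 3: x in {0,2}, choose 2; 1->2 ok
  pos 4: y in {1,3}, choose 3; 2->3 ok
  pos 5: y in {1,3}, choose 1; 3->1 ok
  pos 6: y in {1,3}, choose 1; 1->1 ok
  pos 7: y in {1,3}, choose 3; 1->3 ok
  pos 8: x in {0,2}, choose 0; 3->0 ok
  pos 9: x in {0,2}, choose 0; 0->0 ok
  pos 10: y in {1,3}, choose 1; 0->1 ok
  pos 11: x in {0,2}, choose 2; 1->2 ok
  pos 12: x in {0,2}, choose 2; 2->2 ok
  pos 13: x in {0,2}, choose 2; 2->2 ok
  pos 14: x in {0,2}, choose 2; 2->2 ok
  pos 15: y in {1,3}, choose 1; 2->1 ok
  pos 16: y in {1,3}, choose 1; 1->1 ok
  pos 17: y in {1,3}, choose 1; 1->1 ok
  pos 18: y in {1,3}, choose 3; 1->3 ok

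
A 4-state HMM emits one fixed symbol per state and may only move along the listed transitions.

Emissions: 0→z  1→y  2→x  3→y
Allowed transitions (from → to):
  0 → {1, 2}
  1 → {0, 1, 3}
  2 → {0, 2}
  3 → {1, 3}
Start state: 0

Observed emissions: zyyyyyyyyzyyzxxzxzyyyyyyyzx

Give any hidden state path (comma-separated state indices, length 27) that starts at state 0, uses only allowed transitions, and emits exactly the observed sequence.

0,1,3,3,3,3,3,1,1,0,1,1,0,2,2,0,2,0,1,1,1,3,1,1,1,0,2

  pos 0: z in {0}, choose 0; start
  pos 1: y in {1,3}, choose 1; 0->1 ok
  pos 2: y in {1,3}, choose 3; 1->3 ok
  pos 3: y in {1,3}, choose 3; 3->3 ok
  pos 4: y in {1,3}, choose 3; 3->3 ok
  pos 5: y in {1,3}, choose 3; 3->3 ok
  pos 6: y in {1,3}, choose 3; 3->3 ok
  pos 7: y in {1,3}, choose 1; 3->1 ok
  pos 8: y in {1,3}, choose 1; 1->1 ok
  pos 9: z in {0}, choose 0; 1->0 ok
  pos 10: y in {1,3}, choose 1; 0->1 ok
  pos 11: y in {1,3}, choose 1; 1->1 ok
  pos 12: z in {0}, choose 0; 1->0 ok
  pos 13: x in {2}, choose 2; 0->2 ok
  pos 14: x in {2}, choose 2; 2->2 ok
  pos 15: z in {0}, choose 0; 2->0 ok
  pos 16: x in {2}, choose 2; 0->2 ok
  pos 17: z in {0}, choose 0; 2->0 ok
  pos 18: y in {1,3}, choose 1; 0->1 ok
  pos 19: y in {1,3}, choose 1; 1->1 ok
  pos 20: y in {1,3}, choose 1; 1->1 ok
  pos 21: y in {1,3}, choose 3; 1->3 ok
  pos 22: y in {1,3}, choose 1; 3->1 ok
  pos 23: y in {1,3}, choose 1; 1->1 ok
  pos 24: y in {1,3}, choose 1; 1->1 ok
  pos 25: z in {0}, choose 0; 1->0 ok
  pos 26: x in {2}, choose 2; 0->2 ok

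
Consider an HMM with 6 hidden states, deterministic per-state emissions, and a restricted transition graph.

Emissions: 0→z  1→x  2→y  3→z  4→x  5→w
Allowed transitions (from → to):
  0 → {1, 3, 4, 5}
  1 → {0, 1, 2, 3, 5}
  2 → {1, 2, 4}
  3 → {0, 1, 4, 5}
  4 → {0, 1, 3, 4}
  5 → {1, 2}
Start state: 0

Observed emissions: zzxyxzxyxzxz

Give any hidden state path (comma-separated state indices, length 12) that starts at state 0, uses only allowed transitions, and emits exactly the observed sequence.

  0: obs=z cand={0,3} pick 0 [start]
  1: obs=z cand={0,3} pick 3 [0->3 ok]
  2: obs=x cand={1,4} pick 1 [3->1 ok]
  3: obs=y cand={2} pick 2 [1->2 ok]
  4: obs=x cand={1,4} pick 4 [2->4 ok]
  5: obs=z cand={0,3} pick 3 [4->3 ok]
  6: obs=x cand={1,4} pick 1 [3->1 ok]
  7: obs=y cand={2} pick 2 [1->2 ok]
  8: obs=x cand={1,4} pick 4 [2->4 ok]
  9: obs=z cand={0,3} pick 3 [4->3 ok]
  10: obs=x cand={1,4} pick 4 [3->4 ok]
  11: obs=z cand={0,3} pick 3 [4->3 ok]

0,3,1,2,4,3,1,2,4,3,4,3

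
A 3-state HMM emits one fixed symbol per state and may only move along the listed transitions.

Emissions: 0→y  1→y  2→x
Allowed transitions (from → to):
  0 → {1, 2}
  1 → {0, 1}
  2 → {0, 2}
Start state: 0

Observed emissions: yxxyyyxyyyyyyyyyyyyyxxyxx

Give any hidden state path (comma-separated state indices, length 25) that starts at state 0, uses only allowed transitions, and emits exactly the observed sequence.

  0: obs=y cand={0,1} pick 0 [start]
  1: obs=x cand={2} pick 2 [0->2 ok]
  2: obs=x cand={2} pick 2 [2->2 ok]
  3: obs=y cand={0,1} pick 0 [2->0 ok]
  4: obs=y cand={0,1} pick 1 [0->1 ok]
  5: obs=y cand={0,1} pick 0 [1->0 ok]
  6: obs=x cand={2} pick 2 [0->2 ok]
  7: obs=y cand={0,1} pick 0 [2->0 ok]
  8: obs=y cand={0,1} pick 1 [0->1 ok]
  9: obs=y cand={0,1} pick 1 [1->1 ok]
  10: obs=y cand={0,1} pick 1 [1->1 ok]
  11: obs=y cand={0,1} pick 1 [1->1 ok]
  12: obs=y cand={0,1} pick 1 [1->1 ok]
  13: obs=y cand={0,1} pick 1 [1->1 ok]
  14: obs=y cand={0,1} pick 0 [1->0 ok]
  15: obs=y cand={0,1} pick 1 [0->1 ok]
  16: obs=y cand={0,1} pick 0 [1->0 ok]
  17: obs=y cand={0,1} pick 1 [0->1 ok]
  18: obs=y cand={0,1} pick 1 [1->1 ok]
  19: obs=y cand={0,1} pick 0 [1->0 ok]
  20: obs=x cand={2} pick 2 [0->2 ok]
  21: obs=x cand={2} pick 2 [2->2 ok]
  22: obs=y cand={0,1} pick 0 [2->0 ok]
  23: obs=x cand={2} pick 2 [0->2 ok]
  24: obs=x cand={2} pick 2 [2->2 ok]

0,2,2,0,1,0,2,0,1,1,1,1,1,1,0,1,0,1,1,0,2,2,0,2,2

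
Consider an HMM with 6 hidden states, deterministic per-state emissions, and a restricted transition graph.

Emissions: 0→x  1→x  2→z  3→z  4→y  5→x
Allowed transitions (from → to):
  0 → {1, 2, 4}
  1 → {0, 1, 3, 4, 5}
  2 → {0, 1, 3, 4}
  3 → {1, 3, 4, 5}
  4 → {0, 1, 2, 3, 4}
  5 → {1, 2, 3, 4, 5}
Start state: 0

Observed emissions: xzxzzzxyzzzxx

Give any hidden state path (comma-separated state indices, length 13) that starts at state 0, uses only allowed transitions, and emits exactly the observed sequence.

  pos 0: x in {0,1,5}, choose 0; start
  pos 1: z in {2,3}, choose 2; 0->2 ok
  pos 2: x in {0,1,5}, choose 0; 2->0 ok
  pos 3: z in {2,3}, choose 2; 0->2 ok
  pos 4: z in {2,3}, choose 3; 2->3 ok
  pos 5: z in {2,3}, choose 3; 3->3 ok
  pos 6: x in {0,1,5}, choose 1; 3->1 ok
  pos 7: y in {4}, choose 4; 1->4 ok
  pos 8: z in {2,3}, choose 3; 4->3 ok
  pos 9: z in {2,3}, choose 3; 3->3 ok
  pos 10: z in {2,3}, choose 3; 3->3 ok
  pos 11: x in {0,1,5}, choose 1; 3->1 ok
  pos 12: x in {0,1,5}, choose 1; 1->1 ok

0,2,0,2,3,3,1,4,3,3,3,1,1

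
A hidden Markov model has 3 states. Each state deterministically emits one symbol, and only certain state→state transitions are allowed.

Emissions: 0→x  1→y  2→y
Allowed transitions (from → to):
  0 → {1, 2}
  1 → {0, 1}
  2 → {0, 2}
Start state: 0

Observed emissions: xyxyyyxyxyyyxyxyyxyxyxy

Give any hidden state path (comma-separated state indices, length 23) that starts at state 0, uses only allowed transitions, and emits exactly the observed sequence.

0,2,0,1,1,1,0,1,0,2,2,2,0,2,0,1,1,0,2,0,2,0,2

  [0] x  {0}  => 0  start
  [1] y  {1,2}  => 2  0->2 ok
  [2] x  {0}  => 0  2->0 ok
  [3] y  {1,2}  => 1  0->1 ok
  [4] y  {1,2}  => 1  1->1 ok
  [5] y  {1,2}  => 1  1->1 ok
  [6] x  {0}  => 0  1->0 ok
  [7] y  {1,2}  => 1  0->1 ok
  [8] x  {0}  => 0  1->0 ok
  [9] y  {1,2}  => 2  0->2 ok
  [10] y  {1,2}  => 2  2->2 ok
  [11] y  {1,2}  => 2  2->2 ok
  [12] x  {0}  => 0  2->0 ok
  [13] y  {1,2}  => 2  0->2 ok
  [14] x  {0}  => 0  2->0 ok
  [15] y  {1,2}  => 1  0->1 ok
  [16] y  {1,2}  => 1  1->1 ok
  [17] x  {0}  => 0  1->0 ok
  [18] y  {1,2}  => 2  0->2 ok
  [19] x  {0}  => 0  2->0 ok
  [20] y  {1,2}  => 2  0->2 ok
  [21] x  {0}  => 0  2->0 ok
  [22] y  {1,2}  => 2  0->2 ok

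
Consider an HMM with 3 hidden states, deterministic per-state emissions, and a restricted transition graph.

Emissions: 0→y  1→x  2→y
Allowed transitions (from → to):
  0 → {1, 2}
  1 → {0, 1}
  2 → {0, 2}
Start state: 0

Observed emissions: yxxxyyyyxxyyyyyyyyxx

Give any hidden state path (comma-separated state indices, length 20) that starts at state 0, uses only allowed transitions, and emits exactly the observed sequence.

0,1,1,1,0,2,2,0,1,1,0,2,0,2,0,2,2,0,1,1

  0: obs=y cand={0,2} pick 0 [start]
  1: obs=x cand={1} pick 1 [0->1 ok]
  2: obs=x cand={1} pick 1 [1->1 ok]
  3: obs=x cand={1} pick 1 [1->1 ok]
  4: obs=y cand={0,2} pick 0 [1->0 ok]
  5: obs=y cand={0,2} pick 2 [0->2 ok]
  6: obs=y cand={0,2} pick 2 [2->2 ok]
  7: obs=y cand={0,2} pick 0 [2->0 ok]
  8: obs=x cand={1} pick 1 [0->1 ok]
  9: obs=x cand={1} pick 1 [1->1 ok]
  10: obs=y cand={0,2} pick 0 [1->0 ok]
  11: obs=y cand={0,2} pick 2 [0->2 ok]
  12: obs=y cand={0,2} pick 0 [2->0 ok]
  13: obs=y cand={0,2} pick 2 [0->2 ok]
  14: obs=y cand={0,2} pick 0 [2->0 ok]
  15: obs=y cand={0,2} pick 2 [0->2 ok]
  16: obs=y cand={0,2} pick 2 [2->2 ok]
  17: obs=y cand={0,2} pick 0 [2->0 ok]
  18: obs=x cand={1} pick 1 [0->1 ok]
  19: obs=x cand={1} pick 1 [1->1 ok]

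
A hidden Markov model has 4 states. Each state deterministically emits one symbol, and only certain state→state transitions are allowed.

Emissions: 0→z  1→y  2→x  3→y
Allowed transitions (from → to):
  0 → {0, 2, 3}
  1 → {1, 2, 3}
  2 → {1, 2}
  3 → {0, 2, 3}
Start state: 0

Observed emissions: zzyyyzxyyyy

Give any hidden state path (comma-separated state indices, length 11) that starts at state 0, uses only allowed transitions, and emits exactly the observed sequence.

0,0,3,3,3,0,2,1,1,1,1

  pos 0: z in {0}, choose 0; start
  pos 1: z in {0}, choose 0; 0->0 ok
  pos 2: y in {1,3}, choose 3; 0->3 ok
  pos 3: y in {1,3}, choose 3; 3->3 ok
  pos 4: y in {1,3}, choose 3; 3->3 ok
  pos 5: z in {0}, choose 0; 3->0 ok
  pos 6: x in {2}, choose 2; 0->2 ok
  pos 7: y in {1,3}, choose 1; 2->1 ok
  pos 8: y in {1,3}, choose 1; 1->1 ok
  pos 9: y in {1,3}, choose 1; 1->1 ok
  pos 10: y in {1,3}, choose 1; 1->1 ok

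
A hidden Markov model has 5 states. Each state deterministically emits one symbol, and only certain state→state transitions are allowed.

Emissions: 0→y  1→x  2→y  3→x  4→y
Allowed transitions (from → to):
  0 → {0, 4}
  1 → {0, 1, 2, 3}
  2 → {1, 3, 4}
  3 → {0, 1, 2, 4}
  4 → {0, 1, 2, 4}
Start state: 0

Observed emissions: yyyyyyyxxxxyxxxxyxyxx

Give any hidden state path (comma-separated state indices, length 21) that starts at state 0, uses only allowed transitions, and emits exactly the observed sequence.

0,0,4,4,0,0,4,1,1,1,3,2,3,1,1,1,2,1,2,1,3

  [0] y  {0,2,4}  => 0  start
  [1] y  {0,2,4}  => 0  0->0 ok
  [2] y  {0,2,4}  => 4  0->4 ok
  [3] y  {0,2,4}  => 4  4->4 ok
  [4] y  {0,2,4}  => 0  4->0 ok
  [5] y  {0,2,4}  => 0  0->0 ok
  [6] y  {0,2,4}  => 4  0->4 ok
  [7] x  {1,3}  => 1  4->1 ok
  [8] x  {1,3}  => 1  1->1 ok
  [9] x  {1,3}  => 1  1->1 ok
  [10] x  {1,3}  => 3  1->3 ok
  [11] y  {0,2,4}  => 2  3->2 ok
  [12] x  {1,3}  => 3  2->3 ok
  [13] x  {1,3}  => 1  3->1 ok
  [14] x  {1,3}  => 1  1->1 ok
  [15] x  {1,3}  => 1  1->1 ok
  [16] y  {0,2,4}  => 2  1->2 ok
  [17] x  {1,3}  => 1  2->1 ok
  [18] y  {0,2,4}  => 2  1->2 ok
  [19] x  {1,3}  => 1  2->1 ok
  [20] x  {1,3}  => 3  1->3 ok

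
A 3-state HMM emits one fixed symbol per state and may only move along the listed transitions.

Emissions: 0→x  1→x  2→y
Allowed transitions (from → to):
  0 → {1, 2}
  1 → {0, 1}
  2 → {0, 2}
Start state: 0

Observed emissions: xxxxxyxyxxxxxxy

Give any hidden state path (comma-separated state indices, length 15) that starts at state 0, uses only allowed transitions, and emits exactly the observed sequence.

  0: obs=x cand={0,1} pick 0 [start]
  1: obs=x cand={0,1} pick 1 [0->1 ok]
  2: obs=x cand={0,1} pick 0 [1->0 ok]
  3: obs=x cand={0,1} pick 1 [0->1 ok]
  4: obs=x cand={0,1} pick 0 [1->0 ok]
  5: obs=y cand={2} pick 2 [0->2 ok]
  6: obs=x cand={0,1} pick 0 [2->0 ok]
  7: obs=y cand={2} pick 2 [0->2 ok]
  8: obs=x cand={0,1} pick 0 [2->0 ok]
  9: obs=x cand={0,1} pick 1 [0->1 ok]
  10: obs=x cand={0,1} pick 1 [1->1 ok]
  11: obs=x cand={0,1} pick 1 [1->1 ok]
  12: obs=x cand={0,1} pick 1 [1->1 ok]
  13: obs=x cand={0,1} pick 0 [1->0 ok]
  14: obs=y cand={2} pick 2 [0->2 ok]

0,1,0,1,0,2,0,2,0,1,1,1,1,0,2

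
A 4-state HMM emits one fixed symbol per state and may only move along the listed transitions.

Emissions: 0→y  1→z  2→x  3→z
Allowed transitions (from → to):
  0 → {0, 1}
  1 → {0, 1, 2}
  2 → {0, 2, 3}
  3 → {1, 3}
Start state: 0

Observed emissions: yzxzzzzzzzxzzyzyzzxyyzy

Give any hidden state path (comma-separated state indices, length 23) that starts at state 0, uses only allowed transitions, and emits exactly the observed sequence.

0,1,2,3,3,3,3,3,3,1,2,3,1,0,1,0,1,1,2,0,0,1,0

  0: obs=y cand={0} pick 0 [start]
  1: obs=z cand={1,3} pick 1 [0->1 ok]
  2: obs=x cand={2} pick 2 [1->2 ok]
  3: obs=z cand={1,3} pick 3 [2->3 ok]
  4: obs=z cand={1,3} pick 3 [3->3 ok]
  5: obs=z cand={1,3} pick 3 [3->3 ok]
  6: obs=z cand={1,3} pick 3 [3->3 ok]
  7: obs=z cand={1,3} pick 3 [3->3 ok]
  8: obs=z cand={1,3} pick 3 [3->3 ok]
  9: obs=z cand={1,3} pick 1 [3->1 ok]
  10: obs=x cand={2} pick 2 [1->2 ok]
  11: obs=z cand={1,3} pick 3 [2->3 ok]
  12: obs=z cand={1,3} pick 1 [3->1 ok]
  13: obs=y cand={0} pick 0 [1->0 ok]
  14: obs=z cand={1,3} pick 1 [0->1 ok]
  15: obs=y cand={0} pick 0 [1->0 ok]
  16: obs=z cand={1,3} pick 1 [0->1 ok]
  17: obs=z cand={1,3} pick 1 [1->1 ok]
  18: obs=x cand={2} pick 2 [1->2 ok]
  19: obs=y cand={0} pick 0 [2->0 ok]
  20: obs=y cand={0} pick 0 [0->0 ok]
  21: obs=z cand={1,3} pick 1 [0->1 ok]
  22: obs=y cand={0} pick 0 [1->0 ok]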